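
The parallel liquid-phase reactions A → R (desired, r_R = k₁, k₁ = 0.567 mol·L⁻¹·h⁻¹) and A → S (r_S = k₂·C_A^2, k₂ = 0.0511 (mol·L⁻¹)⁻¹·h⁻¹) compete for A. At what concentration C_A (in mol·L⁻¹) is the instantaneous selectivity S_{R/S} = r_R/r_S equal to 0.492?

4.75 mol·L⁻¹

S_{R/S} = (k₁/k₂)·C_A^-2 ⇒ C_A = (S·k₂/k₁)^(-0.5).
= (0.492×0.0511/0.567)^(-0.5) = (0.04434)^(-0.5) = 4.75 mol·L⁻¹.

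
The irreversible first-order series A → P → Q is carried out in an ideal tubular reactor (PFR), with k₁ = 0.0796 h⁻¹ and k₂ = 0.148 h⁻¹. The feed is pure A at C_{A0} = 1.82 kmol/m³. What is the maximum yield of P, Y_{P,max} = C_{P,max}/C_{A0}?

Evaluating C_P at τ_opt = ln(k₂/k₁)/(k₂−k₁) gives C_{P,max}/C_{A0} = (k₁/k₂)^[k₂/(k₂−k₁)].
= (0.0796/0.148)^(0.148/(0.148−0.0796)) = (0.5378)^(2.164) = 0.2613.

0.261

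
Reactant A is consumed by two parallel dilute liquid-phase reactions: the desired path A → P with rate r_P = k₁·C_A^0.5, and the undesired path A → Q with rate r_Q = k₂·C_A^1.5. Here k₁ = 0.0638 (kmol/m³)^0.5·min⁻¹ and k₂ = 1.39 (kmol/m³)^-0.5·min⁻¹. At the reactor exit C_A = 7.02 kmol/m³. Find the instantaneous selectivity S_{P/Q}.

0.00654

S_{P/Q} = r_P/r_Q = (k₁·C_A^0.5)/(k₂·C_A^1.5) = (k₁/k₂)·C_A⁻¹.
= (0.0638×7.020^0.5) / (1.39×7.020^1.5) = 0.1690/25.85 = 0.00654.
The undesired path is higher order in A, so low C_A (CSTR or dilute feed) favours P.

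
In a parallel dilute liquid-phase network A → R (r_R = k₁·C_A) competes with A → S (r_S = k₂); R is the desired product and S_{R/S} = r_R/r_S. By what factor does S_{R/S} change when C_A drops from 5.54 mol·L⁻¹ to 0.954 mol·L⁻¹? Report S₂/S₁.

0.172

S_{R/S} = (k₁/k₂)·C_A, so S₂/S₁ = (C_{A,2}/C_{A,1}).
= 0.954/5.54 = 0.172.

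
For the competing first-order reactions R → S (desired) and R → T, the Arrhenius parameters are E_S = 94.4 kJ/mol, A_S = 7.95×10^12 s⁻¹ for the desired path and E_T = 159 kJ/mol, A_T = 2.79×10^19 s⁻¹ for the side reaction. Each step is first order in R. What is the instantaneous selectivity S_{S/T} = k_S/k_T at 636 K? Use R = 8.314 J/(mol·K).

0.0576

Since both paths have the same order in R, the concentration cancels and S_{S/T} = k_S/k_T = (A_S/A_T)·exp[(E_T−E_S)/(RT)].
(E_T−E_S)/(RT) = (159−94.4)×10³/(8.314×636) = 64600/5288 = 12.22.
k_S/k_T = (7.95×10^12/2.79×10^19)·exp(12.22) = 2.849×10^-7 × 2.022×10^5 = 0.0576.
Since E_S < E_T, lowering the temperature improves selectivity toward S.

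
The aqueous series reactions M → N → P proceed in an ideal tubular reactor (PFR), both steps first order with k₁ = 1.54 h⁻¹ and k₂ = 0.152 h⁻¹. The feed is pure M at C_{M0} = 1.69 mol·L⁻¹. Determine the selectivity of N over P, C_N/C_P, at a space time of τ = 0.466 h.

The intermediate concentration in a first-order A→B→C sequence is C_N = k₁C_{M0}(e^(−k₁τ) − e^(−k₂τ))/(k₂−k₁).
e^(−k₁τ) = e^(−1.54×0.466) = e^(−0.7176) = 0.4879; e^(−k₂τ) = e^(−0.07083) = 0.9316.
C_N = 1.54×1.69/(0.152−1.54) × (0.4879−0.9316) = (-1.875)×(-0.4437) = 0.8320 mol·L⁻¹.
C_M = C_{M0}e^(−k₁τ) = 0.8246 mol·L⁻¹, so C_P = C_{M0}−C_M−C_N = 0.03345 mol·L⁻¹; C_N/C_P = 24.9.

24.9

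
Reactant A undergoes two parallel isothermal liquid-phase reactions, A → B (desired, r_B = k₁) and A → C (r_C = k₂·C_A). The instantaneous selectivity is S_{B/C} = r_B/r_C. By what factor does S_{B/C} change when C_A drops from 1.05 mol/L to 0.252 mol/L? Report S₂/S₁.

S_{B/C} = (k₁/k₂)·C_A⁻¹, so S₂/S₁ = (C_{A,2}/C_{A,1})⁻¹.
= 1.05/0.252 = 4.17.
Selectivity toward B rises as C_A falls — low-concentration operation is favoured.

4.17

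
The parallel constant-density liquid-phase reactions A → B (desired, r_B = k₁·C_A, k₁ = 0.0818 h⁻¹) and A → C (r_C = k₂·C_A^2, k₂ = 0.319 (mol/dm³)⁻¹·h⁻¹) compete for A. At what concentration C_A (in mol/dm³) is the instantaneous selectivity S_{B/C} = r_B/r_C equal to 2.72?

S_{B/C} = (k₁/k₂)·C_A⁻¹ ⇒ C_A = (S·k₂/k₁)^(-1).
= (2.72×0.319/0.0818)^(-1) = (10.61)^(-1) = 0.0943 mol/dm³.

0.0943 mol/dm³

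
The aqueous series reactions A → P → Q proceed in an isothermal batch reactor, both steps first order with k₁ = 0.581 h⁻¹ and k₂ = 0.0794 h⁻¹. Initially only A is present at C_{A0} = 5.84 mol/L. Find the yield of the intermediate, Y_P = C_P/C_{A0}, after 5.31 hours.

0.707

The intermediate concentration in a first-order A→B→C sequence is C_P = k₁C_{A0}(e^(−k₁t) − e^(−k₂t))/(k₂−k₁).
e^(−k₁t) = e^(−0.581×5.31) = e^(−3.085) = 0.04573; e^(−k₂t) = e^(−0.4216) = 0.6560.
C_P = 0.581×5.84/(0.0794−0.581) × (0.04573−0.6560) = (-6.764)×(-0.6103) = 4.128 mol/L.
Y_P = C_P/C_{A0} = 4.128/5.84 = 0.707.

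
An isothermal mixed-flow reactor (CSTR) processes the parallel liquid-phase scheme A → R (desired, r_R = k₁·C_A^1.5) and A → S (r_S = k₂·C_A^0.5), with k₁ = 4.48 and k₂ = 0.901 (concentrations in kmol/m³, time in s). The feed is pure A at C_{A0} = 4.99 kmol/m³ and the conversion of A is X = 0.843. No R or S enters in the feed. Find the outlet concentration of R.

3.35 kmol/m³

Exit C_A = C_{A0}(1−X) = 4.99×0.157 = 0.7834 kmol/m³.
Rates in a CSTR are evaluated at the outlet concentration: r_R = 4.48×0.7834^1.5 = 3.107, r_S = 0.901×0.7834^0.5 = 0.7975.
Fraction of consumed A going to R: r_R/(r_R+r_S) = 0.7957.
C_R = 0.7957·C_{A0}·X = 0.7957×4.99×0.843 = 3.35 kmol/m³.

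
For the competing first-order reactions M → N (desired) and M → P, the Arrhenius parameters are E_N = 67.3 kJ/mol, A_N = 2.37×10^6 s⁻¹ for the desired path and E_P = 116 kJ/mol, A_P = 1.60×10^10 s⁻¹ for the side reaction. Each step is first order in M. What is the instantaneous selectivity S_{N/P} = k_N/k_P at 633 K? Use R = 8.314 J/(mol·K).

With equal orders, S_{N/P} = k_N/k_P = (A_N/A_P)·exp[(E_P−E_N)/(RT)].
(E_P−E_N)/(RT) = (116−67.3)×10³/(8.314×633) = 48700/5263 = 9.254.
k_N/k_P = (2.37×10^6/1.60×10^10)·exp(9.254) = 1.481×10^-4 × 10443 = 1.55.
Since E_N < E_P, lowering the temperature improves selectivity toward N.

1.55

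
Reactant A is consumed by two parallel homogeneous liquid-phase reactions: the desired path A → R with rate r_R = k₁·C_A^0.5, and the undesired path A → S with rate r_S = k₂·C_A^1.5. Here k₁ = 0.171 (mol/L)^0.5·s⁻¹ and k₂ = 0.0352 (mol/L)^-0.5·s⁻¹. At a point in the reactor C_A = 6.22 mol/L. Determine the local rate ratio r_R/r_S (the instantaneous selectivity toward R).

0.781

S_{R/S} = r_R/r_S = (k₁·C_A^0.5)/(k₂·C_A^1.5) = (k₁/k₂)·C_A⁻¹.
= (0.171×6.220^0.5) / (0.0352×6.220^1.5) = 0.4265/0.5460 = 0.781.
The undesired path is higher order in A, so low C_A (CSTR or dilute feed) favours R.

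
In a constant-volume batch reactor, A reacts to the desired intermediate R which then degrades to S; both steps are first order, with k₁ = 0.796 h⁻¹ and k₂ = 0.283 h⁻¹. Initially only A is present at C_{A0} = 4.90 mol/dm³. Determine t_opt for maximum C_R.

The intermediate peaks when r₁ = r₂, i.e. k₁e^(−k₁t) = k₂e^(−k₂t), giving t_opt = ln(k₂/k₁)/(k₂−k₁).
= ln(0.283/0.796)/(0.283−0.796) = ln(0.3555)/-0.5130 = -1.034/-0.5130 = 2.02 h.

2.02 h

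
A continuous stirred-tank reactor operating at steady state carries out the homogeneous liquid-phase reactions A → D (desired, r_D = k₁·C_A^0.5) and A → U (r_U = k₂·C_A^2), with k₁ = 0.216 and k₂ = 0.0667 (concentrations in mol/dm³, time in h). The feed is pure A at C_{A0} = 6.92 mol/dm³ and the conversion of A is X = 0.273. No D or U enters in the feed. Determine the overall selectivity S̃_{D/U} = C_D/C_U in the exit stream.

0.287

Exit C_A = C_{A0}(1−X) = 6.92×0.727 = 5.031 mol/dm³.
A CSTR operates uniformly at the exit composition, giving r_D = 0.4845 and r_U = 1.688 (each k·C_A^n at C_A = 5.031).
Overall selectivity = C_D/C_U = r_Dτ/(r_Uτ) = r_D/r_U = 0.287.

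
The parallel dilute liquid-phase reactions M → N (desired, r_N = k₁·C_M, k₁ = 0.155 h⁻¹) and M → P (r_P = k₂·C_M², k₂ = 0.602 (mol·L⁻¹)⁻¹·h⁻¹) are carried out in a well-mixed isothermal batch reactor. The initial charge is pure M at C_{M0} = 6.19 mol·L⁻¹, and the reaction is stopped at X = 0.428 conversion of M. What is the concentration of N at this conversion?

C_M = C_{M0}(1−X) = 3.541 mol·L⁻¹.
Along a PFR/batch, dC_N/dC_M = −r_N/(r_N+r_P) = −k₁/(k₁+k₂·C_M).
Integrating from C_{M0} to C_M: C_N = (0.155/0.602)·ln[(0.155+0.602·6.19)/(0.155+0.602·3.54)] = 0.2575·ln(3.881/2.286) = 0.1362 mol·L⁻¹.

0.136 mol·L⁻¹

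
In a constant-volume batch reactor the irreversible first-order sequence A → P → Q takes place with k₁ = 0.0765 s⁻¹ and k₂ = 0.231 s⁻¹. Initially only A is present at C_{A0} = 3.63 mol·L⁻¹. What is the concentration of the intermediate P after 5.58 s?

For first-order series with pure A initially, C_P(t) = k₁C_{A0}/(k₂−k₁)·(e^(−k₁t) − e^(−k₂t)).
e^(−k₁t) = e^(−0.0765×5.58) = e^(−0.4269) = 0.6525; e^(−k₂t) = e^(−1.289) = 0.2756.
C_P = 0.0765×3.63/(0.231−0.0765) × (0.6525−0.2756) = 1.797×0.3770 = 0.6776 mol·L⁻¹.

0.678 mol·L⁻¹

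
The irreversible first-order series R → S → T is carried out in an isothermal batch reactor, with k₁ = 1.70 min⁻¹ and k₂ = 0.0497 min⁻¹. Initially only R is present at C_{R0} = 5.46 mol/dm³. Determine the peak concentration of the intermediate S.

4.91 mol/dm³

Evaluating C_S at t_opt = ln(k₂/k₁)/(k₂−k₁) gives C_{S,max}/C_{R0} = (k₁/k₂)^[k₂/(k₂−k₁)].
= (1.70/0.0497)^(0.0497/(0.0497−1.70)) = (34.21)^(-0.03012) = 0.8991.
C_{S,max} = 0.8991×5.46 = 4.91 mol/dm³.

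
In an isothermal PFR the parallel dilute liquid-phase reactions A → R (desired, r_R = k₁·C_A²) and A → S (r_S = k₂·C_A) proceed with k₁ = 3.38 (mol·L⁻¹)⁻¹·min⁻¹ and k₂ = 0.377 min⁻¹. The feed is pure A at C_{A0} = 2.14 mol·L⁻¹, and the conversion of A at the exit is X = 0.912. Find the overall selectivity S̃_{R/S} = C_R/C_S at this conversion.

7.68

C_A = C_{A0}(1−X) = 0.1883 mol·L⁻¹.
Along a PFR/batch, dC_S/dC_A = −r_S/(r_R+r_S) = −k₂/(k₂+k₁·C_A).
Integrating from C_{A0} to C_A: C_S = (0.377/3.38)·ln[(0.377+3.38·2.14)/(0.377+3.38·0.188)] = 0.1115·ln(7.610/1.014) = 0.2249 mol·L⁻¹.
Then C_R = (C_{A0}−C_A) − C_S = 1.952 − 0.2249 = 1.727 mol·L⁻¹.
S̃_{R/S} = C_R/C_S = 1.727/0.2249 = 7.68.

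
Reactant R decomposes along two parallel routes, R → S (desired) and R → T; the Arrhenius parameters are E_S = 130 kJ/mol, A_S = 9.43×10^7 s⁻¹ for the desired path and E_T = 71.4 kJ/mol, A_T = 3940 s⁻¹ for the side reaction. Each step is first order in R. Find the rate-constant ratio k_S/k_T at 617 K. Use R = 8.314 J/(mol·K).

0.262

Since both paths have the same order in R, the concentration cancels and S_{S/T} = k_S/k_T = (A_S/A_T)·exp[(E_T−E_S)/(RT)].
(E_T−E_S)/(RT) = (71.4−130)×10³/(8.314×617) = -58600/5130 = -11.42.
k_S/k_T = (9.43×10^7/3940)·exp(-11.42) = 23934 × 1.093×10^-5 = 0.262.
Since E_S > E_T, raising the temperature improves selectivity toward S.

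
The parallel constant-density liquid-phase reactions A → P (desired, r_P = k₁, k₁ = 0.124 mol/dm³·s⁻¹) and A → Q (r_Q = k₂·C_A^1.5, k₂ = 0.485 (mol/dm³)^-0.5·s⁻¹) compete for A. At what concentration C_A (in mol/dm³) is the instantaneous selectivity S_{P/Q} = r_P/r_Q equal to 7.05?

0.110 mol/dm³

S_{P/Q} = (k₁/k₂)·C_A^-1.5 ⇒ C_A = (S·k₂/k₁)^(1/(-1.5)).
= (7.05×0.485/0.124)^(-0.6667) = (27.57)^(-0.6667) = 0.110 mol/dm³.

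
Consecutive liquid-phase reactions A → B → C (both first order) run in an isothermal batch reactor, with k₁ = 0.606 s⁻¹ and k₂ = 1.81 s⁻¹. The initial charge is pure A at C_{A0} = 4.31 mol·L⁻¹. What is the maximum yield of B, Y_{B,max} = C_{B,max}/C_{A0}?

0.193

At the optimum, C_{B,max}/C_{A0} = (k₁/k₂)^[k₂/(k₂−k₁)].
= (0.606/1.81)^(1.81/(1.81−0.606)) = (0.3348)^(1.503) = 0.1930.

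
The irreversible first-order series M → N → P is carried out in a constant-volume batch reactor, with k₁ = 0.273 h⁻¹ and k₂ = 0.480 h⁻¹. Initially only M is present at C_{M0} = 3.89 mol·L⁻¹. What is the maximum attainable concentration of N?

At the optimum, C_{N,max}/C_{M0} = (k₁/k₂)^[k₂/(k₂−k₁)].
= (0.273/0.480)^(0.480/(0.480−0.273)) = (0.5688)^(2.319) = 0.2702.
C_{N,max} = 0.2702×3.89 = 1.05 mol·L⁻¹.

1.05 mol·L⁻¹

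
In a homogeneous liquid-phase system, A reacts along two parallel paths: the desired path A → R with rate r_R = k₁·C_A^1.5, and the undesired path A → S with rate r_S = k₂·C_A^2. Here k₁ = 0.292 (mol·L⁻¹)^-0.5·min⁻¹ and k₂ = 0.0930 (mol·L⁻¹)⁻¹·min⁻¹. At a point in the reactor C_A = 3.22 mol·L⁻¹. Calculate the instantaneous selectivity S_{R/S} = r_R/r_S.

S_{R/S} = r_R/r_S = (k₁·C_A^1.5)/(k₂·C_A^2) = (k₁/k₂)·C_A^-0.5.
= (0.292×3.220^1.5) / (0.0930×3.220^2) = 1.687/0.9643 = 1.75.
The undesired path is higher order in A, so low C_A (CSTR or dilute feed) favours R.

1.75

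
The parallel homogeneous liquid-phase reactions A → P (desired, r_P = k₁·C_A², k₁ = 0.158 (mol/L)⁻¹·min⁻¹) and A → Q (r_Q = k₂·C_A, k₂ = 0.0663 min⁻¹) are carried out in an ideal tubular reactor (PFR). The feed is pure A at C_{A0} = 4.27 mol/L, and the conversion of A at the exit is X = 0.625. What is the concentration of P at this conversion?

C_A = C_{A0}(1−X) = 1.601 mol/L.
Along a PFR/batch, dC_Q/dC_A = −r_Q/(r_P+r_Q) = −k₂/(k₂+k₁·C_A).
Integrating from C_{A0} to C_A: C_Q = (0.0663/0.158)·ln[(0.0663+0.158·4.27)/(0.0663+0.158·1.60)] = 0.4196·ln(0.7410/0.3193) = 0.3532 mol/L.
Then C_P = (C_{A0}−C_A) − C_Q = 2.669 − 0.3532 = 2.316 mol/L.

2.32 mol/L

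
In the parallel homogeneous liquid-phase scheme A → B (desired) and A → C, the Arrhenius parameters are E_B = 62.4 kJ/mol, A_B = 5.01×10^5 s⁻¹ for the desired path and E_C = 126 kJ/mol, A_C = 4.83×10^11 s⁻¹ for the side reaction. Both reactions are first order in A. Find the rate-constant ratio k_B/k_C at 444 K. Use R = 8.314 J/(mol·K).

Since both paths have the same order in A, the concentration cancels and S_{B/C} = k_B/k_C = (A_B/A_C)·exp[(E_C−E_B)/(RT)].
(E_C−E_B)/(RT) = (126−62.4)×10³/(8.314×444) = 63600/3691 = 17.23.
k_B/k_C = (5.01×10^5/4.83×10^11)·exp(17.23) = 1.037×10^-6 × 3.038×10^7 = 31.5.

31.5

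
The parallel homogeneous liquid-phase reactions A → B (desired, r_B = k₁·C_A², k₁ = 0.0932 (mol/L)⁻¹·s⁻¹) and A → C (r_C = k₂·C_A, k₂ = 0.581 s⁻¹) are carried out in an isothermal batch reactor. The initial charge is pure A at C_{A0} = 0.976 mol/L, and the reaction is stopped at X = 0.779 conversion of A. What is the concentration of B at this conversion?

0.0656 mol/L

C_A = C_{A0}(1−X) = 0.2157 mol/L.
Along a PFR/batch, dC_C/dC_A = −r_C/(r_B+r_C) = −k₂/(k₂+k₁·C_A).
Integrating from C_{A0} to C_A: C_C = (0.581/0.0932)·ln[(0.581+0.0932·0.976)/(0.581+0.0932·0.216)] = 6.234·ln(0.6720/0.6011) = 0.6947 mol/L.
Then C_B = (C_{A0}−C_A) − C_C = 0.7603 − 0.6947 = 0.06561 mol/L.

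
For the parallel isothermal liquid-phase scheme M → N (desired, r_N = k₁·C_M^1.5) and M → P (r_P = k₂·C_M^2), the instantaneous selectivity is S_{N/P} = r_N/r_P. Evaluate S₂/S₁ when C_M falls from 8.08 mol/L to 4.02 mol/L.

1.42

S_{N/P} = (k₁/k₂)·C_M^-0.5, so S₂/S₁ = (C_{M,2}/C_{M,1})^-0.5.
= (4.02/8.08)^(-0.5) = (0.4975)^(-0.5) = 1.42.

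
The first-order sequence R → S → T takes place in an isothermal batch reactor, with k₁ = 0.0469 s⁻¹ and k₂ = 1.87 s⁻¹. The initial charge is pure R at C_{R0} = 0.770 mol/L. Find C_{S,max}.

0.0176 mol/L

At the optimum, C_{S,max}/C_{R0} = (k₁/k₂)^[k₂/(k₂−k₁)].
= (0.0469/1.87)^(1.87/(1.87−0.0469)) = (0.02508)^(1.026) = 0.02281.
C_{S,max} = 0.02281×0.770 = 0.0176 mol/L.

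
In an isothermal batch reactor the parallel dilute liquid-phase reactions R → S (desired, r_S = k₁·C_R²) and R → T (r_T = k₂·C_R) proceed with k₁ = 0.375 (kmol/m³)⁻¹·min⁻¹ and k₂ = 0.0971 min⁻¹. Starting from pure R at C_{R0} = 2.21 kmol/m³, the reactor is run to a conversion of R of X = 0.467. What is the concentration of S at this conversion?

C_R = C_{R0}(1−X) = 1.178 kmol/m³.
Along a PFR/batch, dC_T/dC_R = −r_T/(r_S+r_T) = −k₂/(k₂+k₁·C_R).
Integrating from C_{R0} to C_R: C_T = (0.0971/0.375)·ln[(0.0971+0.375·2.21)/(0.0971+0.375·1.18)] = 0.2589·ln(0.9258/0.5388) = 0.1402 kmol/m³.
Then C_S = (C_{R0}−C_R) − C_T = 1.032 − 0.1402 = 0.8919 kmol/m³.

0.892 kmol/m³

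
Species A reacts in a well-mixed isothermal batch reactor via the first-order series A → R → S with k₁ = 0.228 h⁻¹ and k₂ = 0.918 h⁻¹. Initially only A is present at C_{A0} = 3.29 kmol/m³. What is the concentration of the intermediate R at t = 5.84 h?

For first-order series with pure A initially, C_R(t) = k₁C_{A0}/(k₂−k₁)·(e^(−k₁t) − e^(−k₂t)).
e^(−k₁t) = e^(−0.228×5.84) = e^(−1.332) = 0.2641; e^(−k₂t) = e^(−5.361) = 0.004696.
C_R = 0.228×3.29/(0.918−0.228) × (0.2641−0.004696) = 1.087×0.2594 = 0.2820 kmol/m³.

0.282 kmol/m³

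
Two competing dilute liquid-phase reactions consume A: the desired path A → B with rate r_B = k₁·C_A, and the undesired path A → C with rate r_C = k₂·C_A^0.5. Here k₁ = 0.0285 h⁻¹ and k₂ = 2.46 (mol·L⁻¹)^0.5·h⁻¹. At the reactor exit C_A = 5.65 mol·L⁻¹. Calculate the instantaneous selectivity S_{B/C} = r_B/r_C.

S_{B/C} = r_B/r_C = (k₁·C_A)/(k₂·C_A^0.5) = (k₁/k₂)·C_A^0.5.
= (0.0285×5.650) / (2.46×5.650^0.5) = 0.1610/5.847 = 0.0275.
Since the desired path is higher order in A, keeping C_A high (PFR or concentrated feed) favours B.

0.0275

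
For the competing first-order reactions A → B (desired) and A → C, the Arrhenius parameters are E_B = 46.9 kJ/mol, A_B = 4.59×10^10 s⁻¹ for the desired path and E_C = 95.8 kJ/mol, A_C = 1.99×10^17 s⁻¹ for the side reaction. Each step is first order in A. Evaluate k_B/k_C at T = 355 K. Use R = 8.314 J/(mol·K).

With equal orders, S_{B/C} = k_B/k_C = (A_B/A_C)·exp[(E_C−E_B)/(RT)].
(E_C−E_B)/(RT) = (95.8−46.9)×10³/(8.314×355) = 48900/2951 = 16.57.
k_B/k_C = (4.59×10^10/1.99×10^17)·exp(16.57) = 2.307×10^-7 × 1.568×10^7 = 3.62.
Since E_B < E_C, lowering the temperature improves selectivity toward B.

3.62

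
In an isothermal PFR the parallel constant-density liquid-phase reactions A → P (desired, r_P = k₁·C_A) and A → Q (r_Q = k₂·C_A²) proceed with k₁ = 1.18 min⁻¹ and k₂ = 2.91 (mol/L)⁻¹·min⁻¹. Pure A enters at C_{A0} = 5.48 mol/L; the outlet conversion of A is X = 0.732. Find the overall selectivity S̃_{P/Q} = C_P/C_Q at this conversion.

0.131

C_A = C_{A0}(1−X) = 1.469 mol/L.
Along a PFR/batch, dC_P/dC_A = −r_P/(r_P+r_Q) = −k₁/(k₁+k₂·C_A).
Integrating from C_{A0} to C_A: C_P = (1.18/2.91)·ln[(1.18+2.91·5.48)/(1.18+2.91·1.47)] = 0.4055·ln(17.13/5.454) = 0.4640 mol/L.
C_Q = (C_{A0}−C_A)−C_P = 3.547 mol/L; S̃_{P/Q} = 0.4640/3.547 = 0.131.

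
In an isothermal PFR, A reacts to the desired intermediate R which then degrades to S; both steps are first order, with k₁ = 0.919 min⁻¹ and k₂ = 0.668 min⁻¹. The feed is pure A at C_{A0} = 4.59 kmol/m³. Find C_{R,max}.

1.96 kmol/m³

Evaluating C_R at τ_opt = ln(k₂/k₁)/(k₂−k₁) gives C_{R,max}/C_{A0} = (k₁/k₂)^[k₂/(k₂−k₁)].
= (0.919/0.668)^(0.668/(0.668−0.919)) = (1.376)^(-2.661) = 0.4279.
C_{R,max} = 0.4279×4.59 = 1.96 kmol/m³.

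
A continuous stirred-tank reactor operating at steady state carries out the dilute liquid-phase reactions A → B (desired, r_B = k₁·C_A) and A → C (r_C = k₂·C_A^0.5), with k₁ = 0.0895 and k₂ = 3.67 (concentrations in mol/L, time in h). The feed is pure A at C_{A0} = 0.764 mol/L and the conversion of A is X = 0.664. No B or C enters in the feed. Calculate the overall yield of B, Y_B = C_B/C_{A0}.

0.00810

Exit C_A = C_{A0}(1−X) = 0.764×0.336 = 0.2567 mol/L.
In a CSTR the entire volume is at exit conditions, so r_B = 0.0895×0.2567 = 0.02298 and r_C = 3.67×0.2567^0.5 = 1.859.
Fraction of consumed A going to B: r_B/(r_B+r_C) = 0.01221.
C_B = 0.01221·C_{A0}·X = 0.01221×0.764×0.664 = 0.00619 mol/L; Y_B = C_B/C_{A0} = 0.00810.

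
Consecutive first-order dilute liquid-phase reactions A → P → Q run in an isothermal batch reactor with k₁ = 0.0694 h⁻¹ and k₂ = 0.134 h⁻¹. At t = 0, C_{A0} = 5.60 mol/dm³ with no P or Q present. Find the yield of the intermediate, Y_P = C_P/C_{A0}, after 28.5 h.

0.125

The intermediate concentration in a first-order A→B→C sequence is C_P = k₁C_{A0}(e^(−k₁t) − e^(−k₂t))/(k₂−k₁).
e^(−k₁t) = e^(−0.0694×28.5) = e^(−1.978) = 0.1384; e^(−k₂t) = e^(−3.819) = 0.02195.
C_P = 0.0694×5.60/(0.134−0.0694) × (0.1384−0.02195) = 6.016×0.1164 = 0.7003 mol/dm³.
Y_P = C_P/C_{A0} = 0.7003/5.60 = 0.125.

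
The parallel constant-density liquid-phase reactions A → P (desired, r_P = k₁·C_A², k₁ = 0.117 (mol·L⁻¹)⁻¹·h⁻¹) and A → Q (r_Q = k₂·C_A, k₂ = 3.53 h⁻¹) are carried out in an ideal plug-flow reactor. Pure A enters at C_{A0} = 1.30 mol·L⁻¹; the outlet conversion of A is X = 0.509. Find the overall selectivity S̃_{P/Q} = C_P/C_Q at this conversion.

C_A = C_{A0}(1−X) = 0.6383 mol·L⁻¹.
Along a PFR/batch, dC_Q/dC_A = −r_Q/(r_P+r_Q) = −k₂/(k₂+k₁·C_A).
Integrating from C_{A0} to C_A: C_Q = (3.53/0.117)·ln[(3.53+0.117·1.30)/(3.53+0.117·0.638)] = 30.17·ln(3.682/3.605) = 0.6411 mol·L⁻¹.
Then C_P = (C_{A0}−C_A) − C_Q = 0.6617 − 0.6411 = 0.02057 mol·L⁻¹.
S̃_{P/Q} = C_P/C_Q = 0.02057/0.6411 = 0.0321.

0.0321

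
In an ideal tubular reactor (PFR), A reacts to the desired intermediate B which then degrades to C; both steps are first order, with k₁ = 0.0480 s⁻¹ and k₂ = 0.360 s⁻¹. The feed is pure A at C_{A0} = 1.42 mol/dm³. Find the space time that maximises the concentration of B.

Setting dC_B/dτ = 0 gives τ_opt = ln(k₂/k₁)/(k₂−k₁).
= ln(0.360/0.0480)/(0.360−0.0480) = ln(7.500)/0.3120 = 2.015/0.3120 = 6.46 s.

6.46 s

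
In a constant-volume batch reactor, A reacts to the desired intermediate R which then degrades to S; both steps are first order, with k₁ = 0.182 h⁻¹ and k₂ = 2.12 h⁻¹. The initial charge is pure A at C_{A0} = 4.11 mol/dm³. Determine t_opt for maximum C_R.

The intermediate peaks when r₁ = r₂, i.e. k₁e^(−k₁t) = k₂e^(−k₂t), giving t_opt = ln(k₂/k₁)/(k₂−k₁).
= ln(2.12/0.182)/(2.12−0.182) = ln(11.65)/1.938 = 2.455/1.938 = 1.27 h.

1.27 h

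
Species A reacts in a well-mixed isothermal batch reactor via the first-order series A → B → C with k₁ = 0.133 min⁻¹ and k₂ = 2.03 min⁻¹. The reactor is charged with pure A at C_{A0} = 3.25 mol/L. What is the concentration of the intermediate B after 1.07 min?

Solving the coupled first-order balances gives C_B(t) = [k₁/(k₂−k₁)]·C_{A0}·(e^(−k₁t) − e^(−k₂t)).
e^(−k₁t) = e^(−0.133×1.07) = e^(−0.1423) = 0.8674; e^(−k₂t) = e^(−2.172) = 0.1139.
C_B = 0.133×3.25/(2.03−0.133) × (0.8674−0.1139) = 0.2279×0.7534 = 0.1717 mol/L.

0.172 mol/L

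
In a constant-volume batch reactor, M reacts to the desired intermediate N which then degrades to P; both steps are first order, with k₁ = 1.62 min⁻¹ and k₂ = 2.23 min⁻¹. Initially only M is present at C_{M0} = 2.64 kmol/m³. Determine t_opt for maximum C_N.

0.524 min

Setting dC_N/dt = 0 gives t_opt = ln(k₂/k₁)/(k₂−k₁).
= ln(2.23/1.62)/(2.23−1.62) = ln(1.377)/0.6100 = 0.3196/0.6100 = 0.524 min.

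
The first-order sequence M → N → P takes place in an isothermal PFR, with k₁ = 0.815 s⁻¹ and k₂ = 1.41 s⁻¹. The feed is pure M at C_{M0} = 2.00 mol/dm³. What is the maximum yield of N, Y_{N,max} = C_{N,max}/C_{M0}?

At the optimum, C_{N,max}/C_{M0} = (k₁/k₂)^[k₂/(k₂−k₁)].
= (0.815/1.41)^(1.41/(1.41−0.815)) = (0.5780)^(2.370) = 0.2728.

0.273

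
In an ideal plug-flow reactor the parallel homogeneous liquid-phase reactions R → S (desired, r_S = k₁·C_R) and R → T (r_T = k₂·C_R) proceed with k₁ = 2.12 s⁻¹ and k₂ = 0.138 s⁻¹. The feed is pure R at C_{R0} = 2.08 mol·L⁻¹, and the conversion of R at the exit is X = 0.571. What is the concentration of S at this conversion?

C_R = C_{R0}(1−X) = 0.8923 mol·L⁻¹.
Both paths are first order in R, so the instantaneous fraction to S is constant: dC_S/d(−C_R) = k₁/(k₁+k₂) = 0.9389.
C_S = 0.9389·(C_{R0}−C_R) = 0.9389×1.188 = 1.12 mol·L⁻¹.

1.12 mol·L⁻¹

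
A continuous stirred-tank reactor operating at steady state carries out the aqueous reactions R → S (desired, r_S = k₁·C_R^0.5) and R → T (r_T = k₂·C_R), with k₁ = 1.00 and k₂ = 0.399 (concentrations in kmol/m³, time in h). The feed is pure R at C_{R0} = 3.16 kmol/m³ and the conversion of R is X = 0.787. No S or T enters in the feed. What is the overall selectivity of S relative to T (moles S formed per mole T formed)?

Exit C_R = C_{R0}(1−X) = 3.16×0.213 = 0.6731 kmol/m³.
In a CSTR the entire volume is at exit conditions, so r_S = 1.00×0.6731^0.5 = 0.8204 and r_T = 0.399×0.6731 = 0.2686.
Overall selectivity = C_S/C_T = r_Sτ/(r_Tτ) = r_S/r_T = 3.05.

3.05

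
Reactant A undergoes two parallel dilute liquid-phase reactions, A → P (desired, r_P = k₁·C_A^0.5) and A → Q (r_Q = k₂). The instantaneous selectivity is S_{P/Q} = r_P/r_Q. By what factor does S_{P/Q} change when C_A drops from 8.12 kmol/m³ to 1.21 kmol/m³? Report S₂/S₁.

S_{P/Q} = (k₁/k₂)·C_A^0.5, so S₂/S₁ = (C_{A,2}/C_{A,1})^0.5.
= (1.21/8.12)^0.5 = (0.1490)^0.5 = 0.386.
Selectivity toward P falls as C_A falls — high-concentration operation is favoured.

0.386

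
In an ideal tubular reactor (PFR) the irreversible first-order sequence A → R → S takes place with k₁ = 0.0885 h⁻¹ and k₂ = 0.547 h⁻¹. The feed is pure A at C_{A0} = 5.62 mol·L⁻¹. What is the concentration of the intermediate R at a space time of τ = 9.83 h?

0.449 mol·L⁻¹

Solving the coupled first-order balances gives C_R(τ) = [k₁/(k₂−k₁)]·C_{A0}·(e^(−k₁τ) − e^(−k₂τ)).
e^(−k₁τ) = e^(−0.0885×9.83) = e^(−0.8700) = 0.4190; e^(−k₂τ) = e^(−5.377) = 0.004622.
C_R = 0.0885×5.62/(0.547−0.0885) × (0.4190−0.004622) = 1.085×0.4143 = 0.4495 mol·L⁻¹.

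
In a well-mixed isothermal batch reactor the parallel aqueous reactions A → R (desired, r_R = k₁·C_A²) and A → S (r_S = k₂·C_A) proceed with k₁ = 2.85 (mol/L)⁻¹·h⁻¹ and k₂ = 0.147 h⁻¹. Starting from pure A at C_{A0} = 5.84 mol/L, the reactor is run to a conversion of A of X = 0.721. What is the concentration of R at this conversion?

4.15 mol/L

C_A = C_{A0}(1−X) = 1.629 mol/L.
Along a PFR/batch, dC_S/dC_A = −r_S/(r_R+r_S) = −k₂/(k₂+k₁·C_A).
Integrating from C_{A0} to C_A: C_S = (0.147/2.85)·ln[(0.147+2.85·5.84)/(0.147+2.85·1.63)] = 0.05158·ln(16.79/4.791) = 0.06469 mol/L.
Then C_R = (C_{A0}−C_A) − C_S = 4.211 − 0.06469 = 4.146 mol/L.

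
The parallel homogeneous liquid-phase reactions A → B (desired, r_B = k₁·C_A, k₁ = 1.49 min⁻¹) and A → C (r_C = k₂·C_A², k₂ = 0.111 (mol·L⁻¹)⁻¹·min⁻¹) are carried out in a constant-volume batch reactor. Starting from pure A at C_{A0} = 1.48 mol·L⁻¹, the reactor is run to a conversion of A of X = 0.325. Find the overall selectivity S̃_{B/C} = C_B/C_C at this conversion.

10.8

C_A = C_{A0}(1−X) = 0.9990 mol·L⁻¹.
Along a PFR/batch, dC_B/dC_A = −r_B/(r_B+r_C) = −k₁/(k₁+k₂·C_A).
Integrating from C_{A0} to C_A: C_B = (1.49/0.111)·ln[(1.49+0.111·1.48)/(1.49+0.111·0.999)] = 13.42·ln(1.654/1.601) = 0.4404 mol·L⁻¹.
C_C = (C_{A0}−C_A)−C_B = 0.04062 mol·L⁻¹; S̃_{B/C} = 0.4404/0.04062 = 10.8.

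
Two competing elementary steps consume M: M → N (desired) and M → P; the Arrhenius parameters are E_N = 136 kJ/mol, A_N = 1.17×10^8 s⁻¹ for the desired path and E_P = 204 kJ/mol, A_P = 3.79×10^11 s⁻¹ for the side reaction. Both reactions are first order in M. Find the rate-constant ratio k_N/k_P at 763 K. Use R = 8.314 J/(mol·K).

14.0

k_N/k_P = (A_N/A_P)·exp[−(E_N−E_P)/(RT)] = (A_N/A_P)·exp[(E_P−E_N)/(RT)].
(E_P−E_N)/(RT) = (204−136)×10³/(8.314×763) = 68000/6344 = 10.72.
k_N/k_P = (1.17×10^8/3.79×10^11)·exp(10.72) = 3.087×10^-4 × 45229 = 14.0.
Since E_N < E_P, lowering the temperature improves selectivity toward N.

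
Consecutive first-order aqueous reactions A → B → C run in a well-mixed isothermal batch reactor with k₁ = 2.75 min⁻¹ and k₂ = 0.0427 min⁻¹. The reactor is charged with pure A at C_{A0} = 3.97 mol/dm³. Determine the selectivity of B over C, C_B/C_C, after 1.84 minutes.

The intermediate concentration in a first-order A→B→C sequence is C_B = k₁C_{A0}(e^(−k₁t) − e^(−k₂t))/(k₂−k₁).
e^(−k₁t) = e^(−2.75×1.84) = e^(−5.060) = 0.006346; e^(−k₂t) = e^(−0.07857) = 0.9244.
C_B = 2.75×3.97/(0.0427−2.75) × (0.006346−0.9244) = (-4.033)×(-0.9181) = 3.702 mol/dm³.
C_A = C_{A0}e^(−k₁t) = 0.02519 mol/dm³, so C_C = C_{A0}−C_A−C_B = 0.2425 mol/dm³; C_B/C_C = 15.3.

15.3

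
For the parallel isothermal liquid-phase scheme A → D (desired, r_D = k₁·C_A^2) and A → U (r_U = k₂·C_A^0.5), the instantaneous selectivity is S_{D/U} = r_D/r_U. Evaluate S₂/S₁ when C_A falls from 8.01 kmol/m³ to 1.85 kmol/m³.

S_{D/U} = (k₁/k₂)·C_A^1.5, so S₂/S₁ = (C_{A,2}/C_{A,1})^1.5.
= (1.85/8.01)^1.5 = (0.2310)^1.5 = 0.111.
Selectivity toward D falls as C_A falls — high-concentration operation is favoured.

0.111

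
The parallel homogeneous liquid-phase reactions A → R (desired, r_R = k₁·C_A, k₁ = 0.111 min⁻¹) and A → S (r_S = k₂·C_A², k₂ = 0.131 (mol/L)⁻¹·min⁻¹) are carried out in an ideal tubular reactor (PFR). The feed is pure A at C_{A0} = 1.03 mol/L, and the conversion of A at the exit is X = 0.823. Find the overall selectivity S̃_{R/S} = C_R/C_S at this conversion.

1.50

C_A = C_{A0}(1−X) = 0.1823 mol/L.
Along a PFR/batch, dC_R/dC_A = −r_R/(r_R+r_S) = −k₁/(k₁+k₂·C_A).
Integrating from C_{A0} to C_A: C_R = (0.111/0.131)·ln[(0.111+0.131·1.03)/(0.111+0.131·0.182)] = 0.8473·ln(0.2459/0.1349) = 0.5089 mol/L.
C_S = (C_{A0}−C_A)−C_R = 0.3387 mol/L; S̃_{R/S} = 0.5089/0.3387 = 1.50.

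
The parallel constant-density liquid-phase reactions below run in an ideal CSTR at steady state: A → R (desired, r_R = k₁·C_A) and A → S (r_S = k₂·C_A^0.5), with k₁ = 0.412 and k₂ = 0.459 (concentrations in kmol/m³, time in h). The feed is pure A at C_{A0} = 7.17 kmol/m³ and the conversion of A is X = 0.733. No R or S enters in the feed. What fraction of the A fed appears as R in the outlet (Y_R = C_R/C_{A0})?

0.406

Exit C_A = C_{A0}(1−X) = 7.17×0.267 = 1.914 kmol/m³.
Rates in a CSTR are evaluated at the outlet concentration: r_R = 0.412×1.914 = 0.7887, r_S = 0.459×1.914^0.5 = 0.6351.
Fraction of consumed A going to R: r_R/(r_R+r_S) = 0.5540.
C_R = 0.5540·C_{A0}·X = 0.5540×7.17×0.733 = 2.91 kmol/m³; Y_R = C_R/C_{A0} = 0.406.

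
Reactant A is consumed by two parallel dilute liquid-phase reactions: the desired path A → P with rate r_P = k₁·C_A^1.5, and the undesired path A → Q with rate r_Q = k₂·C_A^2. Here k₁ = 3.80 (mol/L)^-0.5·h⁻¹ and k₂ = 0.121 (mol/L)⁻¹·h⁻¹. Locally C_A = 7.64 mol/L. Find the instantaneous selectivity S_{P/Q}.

S_{P/Q} = r_P/r_Q = (k₁·C_A^1.5)/(k₂·C_A^2) = (k₁/k₂)·C_A^-0.5.
= (3.80×7.640^1.5) / (0.121×7.640^2) = 80.25/7.063 = 11.4.

11.4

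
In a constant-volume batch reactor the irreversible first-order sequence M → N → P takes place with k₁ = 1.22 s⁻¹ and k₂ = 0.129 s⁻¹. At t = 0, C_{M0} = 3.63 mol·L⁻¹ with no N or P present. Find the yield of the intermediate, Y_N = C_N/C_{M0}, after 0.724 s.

For first-order series with pure M initially, C_N(t) = k₁C_{M0}/(k₂−k₁)·(e^(−k₁t) − e^(−k₂t)).
e^(−k₁t) = e^(−1.22×0.724) = e^(−0.8833) = 0.4134; e^(−k₂t) = e^(−0.09340) = 0.9108.
C_N = 1.22×3.63/(0.129−1.22) × (0.4134−0.9108) = (-4.059)×(-0.4974) = 2.019 mol·L⁻¹.
Y_N = C_N/C_{M0} = 2.019/3.63 = 0.556.

0.556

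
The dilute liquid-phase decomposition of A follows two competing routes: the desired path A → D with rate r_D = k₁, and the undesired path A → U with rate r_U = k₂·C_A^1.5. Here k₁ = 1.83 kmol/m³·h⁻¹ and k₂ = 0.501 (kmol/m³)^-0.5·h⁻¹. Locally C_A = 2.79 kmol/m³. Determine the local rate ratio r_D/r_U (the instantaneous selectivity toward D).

S_{D/U} = r_D/r_U = (k₁)/(k₂·C_A^1.5) = (k₁/k₂)·C_A^-1.5.
= (1.83) / (0.501×2.790^1.5) = 1.830/2.335 = 0.784.
The undesired path is higher order in A, so low C_A (CSTR or dilute feed) favours D.

0.784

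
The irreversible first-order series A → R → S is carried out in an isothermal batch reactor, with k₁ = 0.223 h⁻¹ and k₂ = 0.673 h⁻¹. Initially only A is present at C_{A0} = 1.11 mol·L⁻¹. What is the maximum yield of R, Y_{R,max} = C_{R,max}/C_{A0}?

Evaluating C_R at t_opt = ln(k₂/k₁)/(k₂−k₁) gives C_{R,max}/C_{A0} = (k₁/k₂)^[k₂/(k₂−k₁)].
= (0.223/0.673)^(0.673/(0.673−0.223)) = (0.3314)^(1.496) = 0.1917.

0.192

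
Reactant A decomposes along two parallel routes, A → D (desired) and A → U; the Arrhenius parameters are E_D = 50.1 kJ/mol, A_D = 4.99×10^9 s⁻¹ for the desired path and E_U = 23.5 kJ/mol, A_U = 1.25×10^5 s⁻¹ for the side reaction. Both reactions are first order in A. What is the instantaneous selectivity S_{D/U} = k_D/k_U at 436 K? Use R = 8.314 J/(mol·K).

26.0

k_D/k_U = (A_D/A_U)·exp[−(E_D−E_U)/(RT)] = (A_D/A_U)·exp[(E_U−E_D)/(RT)].
(E_U−E_D)/(RT) = (23.5−50.1)×10³/(8.314×436) = -26600/3625 = -7.338.
k_D/k_U = (4.99×10^9/1.25×10^5)·exp(-7.338) = 39920 × 6.503×10^-4 = 26.0.
Since E_D > E_U, raising the temperature improves selectivity toward D.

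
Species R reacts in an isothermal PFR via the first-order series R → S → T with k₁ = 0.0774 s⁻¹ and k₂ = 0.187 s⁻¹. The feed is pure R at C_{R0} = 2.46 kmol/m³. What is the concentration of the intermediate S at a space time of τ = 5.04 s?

0.499 kmol/m³

Solving the coupled first-order balances gives C_S(τ) = [k₁/(k₂−k₁)]·C_{R0}·(e^(−k₁τ) − e^(−k₂τ)).
e^(−k₁τ) = e^(−0.0774×5.04) = e^(−0.3901) = 0.6770; e^(−k₂τ) = e^(−0.9425) = 0.3897.
C_S = 0.0774×2.46/(0.187−0.0774) × (0.6770−0.3897) = 1.737×0.2873 = 0.4992 kmol/m³.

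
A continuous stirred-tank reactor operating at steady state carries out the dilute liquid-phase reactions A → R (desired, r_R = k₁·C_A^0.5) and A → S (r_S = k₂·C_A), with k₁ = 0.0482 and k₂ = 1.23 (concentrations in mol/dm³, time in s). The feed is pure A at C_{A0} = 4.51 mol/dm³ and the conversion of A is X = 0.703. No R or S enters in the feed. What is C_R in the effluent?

Exit C_A = C_{A0}(1−X) = 4.51×0.297 = 1.339 mol/dm³.
In a CSTR the entire volume is at exit conditions, so r_R = 0.0482×1.339^0.5 = 0.05578 and r_S = 1.23×1.339 = 1.648.
Fraction of consumed A going to R: r_R/(r_R+r_S) = 0.03275.
C_R = 0.03275·C_{A0}·X = 0.03275×4.51×0.703 = 0.104 mol/dm³.

0.104 mol/dm³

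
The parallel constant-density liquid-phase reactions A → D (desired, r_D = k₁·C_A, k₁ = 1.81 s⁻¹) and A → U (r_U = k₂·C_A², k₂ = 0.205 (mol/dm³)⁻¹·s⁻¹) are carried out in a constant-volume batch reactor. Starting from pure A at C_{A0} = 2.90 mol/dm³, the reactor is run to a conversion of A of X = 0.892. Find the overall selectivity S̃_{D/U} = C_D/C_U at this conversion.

C_A = C_{A0}(1−X) = 0.3132 mol/dm³.
Along a PFR/batch, dC_D/dC_A = −r_D/(r_D+r_U) = −k₁/(k₁+k₂·C_A).
Integrating from C_{A0} to C_A: C_D = (1.81/0.205)·ln[(1.81+0.205·2.90)/(1.81+0.205·0.313)] = 8.829·ln(2.405/1.874) = 2.200 mol/dm³.
C_U = (C_{A0}−C_A)−C_D = 0.3869 mol/dm³; S̃_{D/U} = 2.200/0.3869 = 5.69.

5.69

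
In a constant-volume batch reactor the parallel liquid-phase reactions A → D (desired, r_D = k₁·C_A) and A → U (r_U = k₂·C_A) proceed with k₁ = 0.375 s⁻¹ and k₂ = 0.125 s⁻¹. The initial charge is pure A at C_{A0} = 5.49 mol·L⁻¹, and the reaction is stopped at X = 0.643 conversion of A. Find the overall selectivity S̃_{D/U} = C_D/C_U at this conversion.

3.00

C_A = C_{A0}(1−X) = 1.960 mol·L⁻¹.
Both paths are first order in A, so the instantaneous fraction to D is constant: dC_D/d(−C_A) = k₁/(k₁+k₂) = 0.7500.
C_D = 0.7500·(C_{A0}−C_A) = 0.7500×3.530 = 2.65 mol·L⁻¹.
C_U = (C_{A0}−C_A)−C_D = 0.8825 mol·L⁻¹; S̃_{D/U} = 2.648/0.8825 = 3.00.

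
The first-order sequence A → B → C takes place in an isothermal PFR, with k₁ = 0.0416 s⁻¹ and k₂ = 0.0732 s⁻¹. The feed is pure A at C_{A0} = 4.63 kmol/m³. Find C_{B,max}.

1.25 kmol/m³

At the optimum, C_{B,max}/C_{A0} = (k₁/k₂)^[k₂/(k₂−k₁)].
= (0.0416/0.0732)^(0.0732/(0.0732−0.0416)) = (0.5683)^(2.316) = 0.2701.
C_{B,max} = 0.2701×4.63 = 1.25 kmol/m³.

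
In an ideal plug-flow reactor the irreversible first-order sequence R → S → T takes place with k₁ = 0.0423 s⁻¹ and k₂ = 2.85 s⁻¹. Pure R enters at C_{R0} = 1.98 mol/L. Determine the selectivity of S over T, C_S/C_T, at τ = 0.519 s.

The intermediate concentration in a first-order A→B→C sequence is C_S = k₁C_{R0}(e^(−k₁τ) − e^(−k₂τ))/(k₂−k₁).
e^(−k₁τ) = e^(−0.0423×0.519) = e^(−0.02195) = 0.9783; e^(−k₂τ) = e^(−1.479) = 0.2278.
C_S = 0.0423×1.98/(2.85−0.0423) × (0.9783−0.2278) = 0.02983×0.7505 = 0.02239 mol/L.
C_R = C_{R0}e^(−k₁τ) = 1.937 mol/L, so C_T = C_{R0}−C_R−C_S = 0.02061 mol/L; C_S/C_T = 1.09.

1.09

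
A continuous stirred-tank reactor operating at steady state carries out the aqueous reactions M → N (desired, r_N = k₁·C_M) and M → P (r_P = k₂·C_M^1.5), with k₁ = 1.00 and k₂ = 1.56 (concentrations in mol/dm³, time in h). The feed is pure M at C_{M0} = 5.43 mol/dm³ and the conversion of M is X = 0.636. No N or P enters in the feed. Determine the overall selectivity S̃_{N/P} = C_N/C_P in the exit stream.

Exit C_M = C_{M0}(1−X) = 5.43×0.364 = 1.977 mol/dm³.
Rates in a CSTR are evaluated at the outlet concentration: r_N = 1.00×1.977 = 1.977, r_P = 1.56×1.977^1.5 = 4.335.
Overall selectivity = C_N/C_P = r_Nτ/(r_Pτ) = r_N/r_P = 0.456.

0.456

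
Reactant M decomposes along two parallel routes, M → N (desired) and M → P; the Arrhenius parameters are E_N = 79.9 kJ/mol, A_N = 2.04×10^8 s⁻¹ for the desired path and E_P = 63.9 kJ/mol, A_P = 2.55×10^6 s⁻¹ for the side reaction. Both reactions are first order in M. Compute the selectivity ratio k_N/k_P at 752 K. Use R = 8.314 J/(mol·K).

With equal orders, S_{N/P} = k_N/k_P = (A_N/A_P)·exp[(E_P−E_N)/(RT)].
(E_P−E_N)/(RT) = (63.9−79.9)×10³/(8.314×752) = -16000/6252 = -2.559.
k_N/k_P = (2.04×10^8/2.55×10^6)·exp(-2.559) = 80.00 × 0.07737 = 6.19.
Since E_N > E_P, raising the temperature improves selectivity toward N.

6.19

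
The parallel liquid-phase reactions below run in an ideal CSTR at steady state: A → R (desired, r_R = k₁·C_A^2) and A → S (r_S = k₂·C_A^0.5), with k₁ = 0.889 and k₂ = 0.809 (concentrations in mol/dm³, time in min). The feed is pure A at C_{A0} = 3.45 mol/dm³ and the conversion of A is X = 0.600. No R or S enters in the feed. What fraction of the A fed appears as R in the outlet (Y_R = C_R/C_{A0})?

Exit C_A = C_{A0}(1−X) = 3.45×0.400 = 1.380 mol/dm³.
A CSTR operates uniformly at the exit composition, giving r_R = 1.693 and r_S = 0.9504 (each k·C_A^n at C_A = 1.380).
Fraction of consumed A going to R: r_R/(r_R+r_S) = 0.6405.
C_R = 0.6405·C_{A0}·X = 0.6405×3.45×0.600 = 1.33 mol/dm³; Y_R = C_R/C_{A0} = 0.384.

0.384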